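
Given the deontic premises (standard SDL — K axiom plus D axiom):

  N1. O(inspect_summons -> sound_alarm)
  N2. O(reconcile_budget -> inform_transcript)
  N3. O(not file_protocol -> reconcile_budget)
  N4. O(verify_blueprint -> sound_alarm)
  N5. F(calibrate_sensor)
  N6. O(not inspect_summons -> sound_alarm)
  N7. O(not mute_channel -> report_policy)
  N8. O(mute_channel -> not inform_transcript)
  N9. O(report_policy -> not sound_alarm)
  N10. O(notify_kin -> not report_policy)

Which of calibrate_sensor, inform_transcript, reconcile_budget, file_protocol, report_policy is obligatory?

file_protocol

By case analysis on not inspect_summons: premise 6 gives O(not inspect_summons -> sound_alarm) and premise 1 gives O(inspect_summons -> sound_alarm), so O(sound_alarm) either way.
Premise 9 is O(report_policy -> not sound_alarm); contrapositively O(sound_alarm -> not report_policy). Since O(sound_alarm) holds, K gives O(not report_policy).
Premise 7 is O(not mute_channel -> report_policy); contrapositively O(not report_policy -> mute_channel). Since O(not report_policy) holds, K gives O(mute_channel).
From O(mute_channel) and premise 8, O(mute_channel -> not inform_transcript), we obtain O(not inform_transcript).
Premise 2 is O(reconcile_budget -> inform_transcript); contrapositively O(not inform_transcript -> not reconcile_budget). Since O(not inform_transcript) holds, K gives O(not reconcile_budget).
The contrapositive of premise 3 (O(not file_protocol -> reconcile_budget)) is O(not reconcile_budget -> file_protocol), and O(not reconcile_budget) is already established, so O(file_protocol).
So O(file_protocol) holds — file_protocol is obligatory. None of the other listed options is made obligatory by any chain of premises.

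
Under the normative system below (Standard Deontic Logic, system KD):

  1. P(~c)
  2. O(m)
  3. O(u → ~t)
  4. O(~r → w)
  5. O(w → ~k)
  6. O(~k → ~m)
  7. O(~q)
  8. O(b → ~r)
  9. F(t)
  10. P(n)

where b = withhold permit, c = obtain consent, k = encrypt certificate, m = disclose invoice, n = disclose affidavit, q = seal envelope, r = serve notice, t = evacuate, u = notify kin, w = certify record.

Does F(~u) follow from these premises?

Premise 3 is O(u → ~t); even if O(~t) held, inferring O(u) would be affirming the consequent — invalid.
No other premise forces O(u). An ideal world satisfying every premise can still have ~u true, so F(~u) is not derivable.

No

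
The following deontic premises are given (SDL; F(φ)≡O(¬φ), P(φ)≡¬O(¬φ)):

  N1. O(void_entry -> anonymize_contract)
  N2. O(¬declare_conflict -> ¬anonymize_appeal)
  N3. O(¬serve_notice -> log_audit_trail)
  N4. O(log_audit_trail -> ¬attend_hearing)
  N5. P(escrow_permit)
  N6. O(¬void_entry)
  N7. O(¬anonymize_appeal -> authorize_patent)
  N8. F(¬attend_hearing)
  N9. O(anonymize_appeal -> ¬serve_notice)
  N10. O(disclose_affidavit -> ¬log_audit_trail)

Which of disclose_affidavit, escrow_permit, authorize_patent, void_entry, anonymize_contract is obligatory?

Premise 8 is F(¬attend_hearing), i.e. O(attend_hearing).
Premise 4 is O(log_audit_trail -> ¬attend_hearing); contrapositively O(attend_hearing -> ¬log_audit_trail). Since O(attend_hearing) holds, K gives O(¬log_audit_trail).
The contrapositive of premise 3 (O(¬serve_notice -> log_audit_trail)) is O(¬log_audit_trail -> serve_notice), and O(¬log_audit_trail) is already established, so O(serve_notice).
The contrapositive of premise 9 (O(anonymize_appeal -> ¬serve_notice)) is O(serve_notice -> ¬anonymize_appeal), and O(serve_notice) is already established, so O(¬anonymize_appeal).
Applying K to premise 7 (O(¬anonymize_appeal -> authorize_patent)) and O(¬anonymize_appeal) yields O(authorize_patent).
So O(authorize_patent) holds — authorize_patent is obligatory. None of the other listed options is made obligatory by any chain of premises.

authorize_patent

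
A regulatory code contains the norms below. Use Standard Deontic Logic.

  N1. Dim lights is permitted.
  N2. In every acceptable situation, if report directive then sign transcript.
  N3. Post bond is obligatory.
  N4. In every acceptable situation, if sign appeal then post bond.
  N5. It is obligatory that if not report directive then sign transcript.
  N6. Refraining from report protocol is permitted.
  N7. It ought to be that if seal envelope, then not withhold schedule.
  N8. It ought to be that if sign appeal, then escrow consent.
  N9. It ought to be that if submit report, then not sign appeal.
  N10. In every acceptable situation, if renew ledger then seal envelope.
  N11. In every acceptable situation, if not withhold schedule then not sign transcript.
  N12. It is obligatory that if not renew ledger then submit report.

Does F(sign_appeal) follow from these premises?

Premises 5 and 2 cover both cases: O(¬report_directive → sign_transcript) and O(report_directive → sign_transcript). Since ¬report_directive ∨ report_directive is a tautology, O(sign_transcript) follows.
The contrapositive of premise 11 (O(¬withhold_schedule → ¬sign_transcript)) is O(sign_transcript → withhold_schedule), and O(sign_transcript) is already established, so O(withhold_schedule).
Premise 7 is O(seal_envelope → ¬withhold_schedule); contrapositively O(withhold_schedule → ¬seal_envelope). Since O(withhold_schedule) holds, K gives O(¬seal_envelope).
Premise 10, O(renew_ledger → seal_envelope), contraposes to O(¬seal_envelope → ¬renew_ledger); with O(¬seal_envelope) we get O(¬renew_ledger).
With premise 12, O(¬renew_ledger → submit_report), the K-axiom yields O(submit_report).
Applying K to premise 9 (O(submit_report → ¬sign_appeal)) and O(submit_report) yields O(¬sign_appeal).
Premises 1, 3, 4, 6, 8 do not contribute to this derivation.
So O(¬sign_appeal) holds, i.e. F(sign_appeal). The claim follows.

Yes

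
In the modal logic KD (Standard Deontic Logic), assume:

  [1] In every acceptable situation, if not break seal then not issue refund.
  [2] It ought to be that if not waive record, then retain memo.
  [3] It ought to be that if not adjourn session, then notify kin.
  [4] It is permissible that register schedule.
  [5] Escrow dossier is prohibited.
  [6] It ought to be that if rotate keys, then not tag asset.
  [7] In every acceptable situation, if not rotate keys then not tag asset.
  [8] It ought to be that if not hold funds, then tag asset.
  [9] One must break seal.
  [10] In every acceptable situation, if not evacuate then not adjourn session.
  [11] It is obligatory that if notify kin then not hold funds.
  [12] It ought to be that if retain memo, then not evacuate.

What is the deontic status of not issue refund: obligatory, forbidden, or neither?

Neither

Premise 1 is O(¬break_seal → ¬issue_refund), but O(¬break_seal) is not derivable from the premises, so it does not yield O(¬issue_refund).
No premise or chain of K-axiom applications forces O(¬issue_refund), and none forces O(issue_refund). So ¬issue_refund is neither obligatory nor forbidden under these norms.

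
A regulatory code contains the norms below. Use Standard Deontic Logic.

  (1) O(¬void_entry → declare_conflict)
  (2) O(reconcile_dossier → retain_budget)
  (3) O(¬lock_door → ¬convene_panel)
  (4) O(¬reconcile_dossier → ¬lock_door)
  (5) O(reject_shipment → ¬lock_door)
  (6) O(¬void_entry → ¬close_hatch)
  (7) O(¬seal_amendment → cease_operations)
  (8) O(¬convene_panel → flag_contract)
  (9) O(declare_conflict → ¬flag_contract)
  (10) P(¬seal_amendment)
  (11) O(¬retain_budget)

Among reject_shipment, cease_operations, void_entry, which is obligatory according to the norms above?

void_entry

Premise 11 states O(¬retain_budget) outright.
The contrapositive of premise 2 (O(reconcile_dossier → retain_budget)) is O(¬retain_budget → ¬reconcile_dossier), and O(¬retain_budget) is already established, so O(¬reconcile_dossier).
With premise 4, O(¬reconcile_dossier → ¬lock_door), the K-axiom yields O(¬lock_door).
Applying K to premise 3 (O(¬lock_door → ¬convene_panel)) and O(¬lock_door) yields O(¬convene_panel).
Premise 8 is O(¬convene_panel → flag_contract); since O(¬convene_panel), deontic closure gives O(flag_contract).
Premise 9 is O(declare_conflict → ¬flag_contract); contrapositively O(flag_contract → ¬declare_conflict). Since O(flag_contract) holds, K gives O(¬declare_conflict).
Premise 1, O(¬void_entry → declare_conflict), contraposes to O(¬declare_conflict → void_entry); with O(¬declare_conflict) we get O(void_entry).
So O(void_entry) holds — void_entry is obligatory. None of the other listed options is made obligatory by any chain of premises.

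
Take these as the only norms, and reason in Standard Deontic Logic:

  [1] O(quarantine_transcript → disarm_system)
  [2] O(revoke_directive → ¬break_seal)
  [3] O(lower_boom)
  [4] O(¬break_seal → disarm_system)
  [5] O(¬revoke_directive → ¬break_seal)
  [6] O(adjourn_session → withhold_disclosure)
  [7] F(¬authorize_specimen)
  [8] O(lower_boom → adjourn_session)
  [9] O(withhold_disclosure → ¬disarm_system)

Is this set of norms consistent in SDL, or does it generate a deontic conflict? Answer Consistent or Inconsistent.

Inconsistent

Premises 2 and 5 are O(revoke_directive → ¬break_seal) and O(¬revoke_directive → ¬break_seal); every ideal world satisfies revoke_directive or ¬revoke_directive, so in either case ¬break_seal holds — hence O(¬break_seal).
With premise 4, O(¬break_seal → disarm_system), the K-axiom yields O(disarm_system).
Premise 9, O(withhold_disclosure → ¬disarm_system), contraposes to O(disarm_system → ¬withhold_disclosure); with O(disarm_system) we get O(¬withhold_disclosure).
Premise 6 is O(adjourn_session → withhold_disclosure); contrapositively O(¬withhold_disclosure → ¬adjourn_session). Since O(¬withhold_disclosure) holds, K gives O(¬adjourn_session).
Premise 8, O(lower_boom → adjourn_session), contraposes to O(¬adjourn_session → ¬lower_boom); with O(¬adjourn_session) we get O(¬lower_boom).
Yet premise 3 states O(lower_boom).
We now have both O(¬lower_boom) and O(lower_boom) — lower_boom is simultaneously obligatory and forbidden, violating the D-axiom.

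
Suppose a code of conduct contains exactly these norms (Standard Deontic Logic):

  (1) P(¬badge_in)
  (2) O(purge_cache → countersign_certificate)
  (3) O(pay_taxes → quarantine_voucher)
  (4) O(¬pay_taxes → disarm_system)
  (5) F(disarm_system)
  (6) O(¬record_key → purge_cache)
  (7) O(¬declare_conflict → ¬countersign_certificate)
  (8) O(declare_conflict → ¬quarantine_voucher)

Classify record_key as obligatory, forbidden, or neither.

Obligatory

Premise 5 is F(disarm_system), i.e. O(¬disarm_system).
The contrapositive of premise 4 (O(¬pay_taxes → disarm_system)) is O(¬disarm_system → pay_taxes), and O(¬disarm_system) is already established, so O(pay_taxes).
Applying K to premise 3 (O(pay_taxes → quarantine_voucher)) and O(pay_taxes) yields O(quarantine_voucher).
Premise 8, O(declare_conflict → ¬quarantine_voucher), contraposes to O(quarantine_voucher → ¬declare_conflict); with O(quarantine_voucher) we get O(¬declare_conflict).
Applying K to premise 7 (O(¬declare_conflict → ¬countersign_certificate)) and O(¬declare_conflict) yields O(¬countersign_certificate).
Premise 2, O(purge_cache → countersign_certificate), contraposes to O(¬countersign_certificate → ¬purge_cache); with O(¬countersign_certificate) we get O(¬purge_cache).
Premise 6, O(¬record_key → purge_cache), contraposes to O(¬purge_cache → record_key); with O(¬purge_cache) we get O(record_key).
Premise 1 does not contribute to this derivation.
Hence record_key is obligatory.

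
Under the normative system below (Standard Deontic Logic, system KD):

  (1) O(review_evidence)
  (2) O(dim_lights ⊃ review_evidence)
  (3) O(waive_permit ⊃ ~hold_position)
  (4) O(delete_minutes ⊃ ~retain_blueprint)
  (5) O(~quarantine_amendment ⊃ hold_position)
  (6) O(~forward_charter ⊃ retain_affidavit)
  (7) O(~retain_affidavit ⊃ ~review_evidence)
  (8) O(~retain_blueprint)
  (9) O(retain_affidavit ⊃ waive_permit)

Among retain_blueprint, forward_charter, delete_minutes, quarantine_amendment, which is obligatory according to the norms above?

Premise 1 states O(review_evidence) outright.
The contrapositive of premise 7 (O(~retain_affidavit ⊃ ~review_evidence)) is O(review_evidence ⊃ retain_affidavit), and O(review_evidence) is already established, so O(retain_affidavit).
With premise 9, O(retain_affidavit ⊃ waive_permit), the K-axiom yields O(waive_permit).
Premise 3 is O(waive_permit ⊃ ~hold_position); since O(waive_permit), deontic closure gives O(~hold_position).
The contrapositive of premise 5 (O(~quarantine_amendment ⊃ hold_position)) is O(~hold_position ⊃ quarantine_amendment), and O(~hold_position) is already established, so O(quarantine_amendment).
So O(quarantine_amendment) holds — quarantine_amendment is obligatory. None of the other listed options is made obligatory by any chain of premises.

quarantine_amendment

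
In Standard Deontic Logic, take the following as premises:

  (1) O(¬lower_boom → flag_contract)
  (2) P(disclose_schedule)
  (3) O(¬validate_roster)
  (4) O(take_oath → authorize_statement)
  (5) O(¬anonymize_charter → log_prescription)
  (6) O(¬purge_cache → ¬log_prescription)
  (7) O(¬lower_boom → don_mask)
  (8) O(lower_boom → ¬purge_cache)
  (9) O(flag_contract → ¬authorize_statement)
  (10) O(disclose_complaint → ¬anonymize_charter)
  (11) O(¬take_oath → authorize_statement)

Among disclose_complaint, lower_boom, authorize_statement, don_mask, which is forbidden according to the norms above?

Premises 11 and 4 cover both cases: O(¬take_oath → authorize_statement) and O(take_oath → authorize_statement). Since ¬take_oath ∨ take_oath is a tautology, O(authorize_statement) follows.
Premise 9, O(flag_contract → ¬authorize_statement), contraposes to O(authorize_statement → ¬flag_contract); with O(authorize_statement) we get O(¬flag_contract).
Premise 1, O(¬lower_boom → flag_contract), contraposes to O(¬flag_contract → lower_boom); with O(¬flag_contract) we get O(lower_boom).
Premise 8 is O(lower_boom → ¬purge_cache); since O(lower_boom), deontic closure gives O(¬purge_cache).
Applying K to premise 6 (O(¬purge_cache → ¬log_prescription)) and O(¬purge_cache) yields O(¬log_prescription).
Premise 5, O(¬anonymize_charter → log_prescription), contraposes to O(¬log_prescription → anonymize_charter); with O(¬log_prescription) we get O(anonymize_charter).
The contrapositive of premise 10 (O(disclose_complaint → ¬anonymize_charter)) is O(anonymize_charter → ¬disclose_complaint), and O(anonymize_charter) is already established, so O(¬disclose_complaint).
So O(¬disclose_complaint) holds, i.e. disclose_complaint is forbidden. None of the other listed options is forbidden under the premises.

disclose_complaint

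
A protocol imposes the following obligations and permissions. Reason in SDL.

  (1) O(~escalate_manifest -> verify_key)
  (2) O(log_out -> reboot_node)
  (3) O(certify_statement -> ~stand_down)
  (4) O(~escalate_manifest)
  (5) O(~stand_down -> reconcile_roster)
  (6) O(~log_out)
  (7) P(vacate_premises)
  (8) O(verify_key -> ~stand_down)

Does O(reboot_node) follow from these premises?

Premise 2 is O(log_out -> reboot_node), but O(log_out) is not derivable from the premises, so it does not yield O(reboot_node).
No other premise forces O(reboot_node). An ideal world satisfying every premise can still have reboot_node false, so O(reboot_node) is not derivable.

No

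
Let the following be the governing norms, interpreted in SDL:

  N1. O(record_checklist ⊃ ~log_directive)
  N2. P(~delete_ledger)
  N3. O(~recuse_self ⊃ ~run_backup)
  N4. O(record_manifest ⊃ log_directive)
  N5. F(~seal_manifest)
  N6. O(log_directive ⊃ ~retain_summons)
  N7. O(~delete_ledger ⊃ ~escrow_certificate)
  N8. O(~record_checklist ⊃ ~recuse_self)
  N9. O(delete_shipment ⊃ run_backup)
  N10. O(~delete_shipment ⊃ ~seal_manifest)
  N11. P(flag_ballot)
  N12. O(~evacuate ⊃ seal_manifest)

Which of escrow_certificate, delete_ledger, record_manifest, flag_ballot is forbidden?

Premise 5 is F(~seal_manifest), i.e. O(seal_manifest).
Premise 10 is O(~delete_shipment ⊃ ~seal_manifest); contrapositively O(seal_manifest ⊃ delete_shipment). Since O(seal_manifest) holds, K gives O(delete_shipment).
From O(delete_shipment) and premise 9, O(delete_shipment ⊃ run_backup), we obtain O(run_backup).
Premise 3 is O(~recuse_self ⊃ ~run_backup); contrapositively O(run_backup ⊃ recuse_self). Since O(run_backup) holds, K gives O(recuse_self).
Premise 8 is O(~record_checklist ⊃ ~recuse_self); contrapositively O(recuse_self ⊃ record_checklist). Since O(recuse_self) holds, K gives O(record_checklist).
With premise 1, O(record_checklist ⊃ ~log_directive), the K-axiom yields O(~log_directive).
The contrapositive of premise 4 (O(record_manifest ⊃ log_directive)) is O(~log_directive ⊃ ~record_manifest), and O(~log_directive) is already established, so O(~record_manifest).
So O(~record_manifest) holds, i.e. record_manifest is forbidden. None of the other listed options is forbidden under the premises.

record_manifest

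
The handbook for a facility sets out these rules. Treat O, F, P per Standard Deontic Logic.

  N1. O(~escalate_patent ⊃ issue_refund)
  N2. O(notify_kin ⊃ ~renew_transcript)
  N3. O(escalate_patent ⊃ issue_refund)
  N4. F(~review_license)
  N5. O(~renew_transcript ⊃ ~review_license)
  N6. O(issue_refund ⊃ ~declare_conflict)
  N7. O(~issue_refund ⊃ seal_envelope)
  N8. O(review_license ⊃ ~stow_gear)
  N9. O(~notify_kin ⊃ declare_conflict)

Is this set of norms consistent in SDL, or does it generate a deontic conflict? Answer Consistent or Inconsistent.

Inconsistent

Premises 3 and 1 are O(escalate_patent ⊃ issue_refund) and O(~escalate_patent ⊃ issue_refund); every ideal world satisfies escalate_patent or ~escalate_patent, so in either case issue_refund holds — hence O(issue_refund).
Applying K to premise 6 (O(issue_refund ⊃ ~declare_conflict)) and O(issue_refund) yields O(~declare_conflict).
Premise 9 is O(~notify_kin ⊃ declare_conflict); contrapositively O(~declare_conflict ⊃ notify_kin). Since O(~declare_conflict) holds, K gives O(notify_kin).
With premise 2, O(notify_kin ⊃ ~renew_transcript), the K-axiom yields O(~renew_transcript).
Applying K to premise 5 (O(~renew_transcript ⊃ ~review_license)) and O(~renew_transcript) yields O(~review_license).
But premise 4, F(~review_license), means O(review_license).
We now have both O(~review_license) and O(review_license) — review_license is simultaneously obligatory and forbidden, violating the D-axiom.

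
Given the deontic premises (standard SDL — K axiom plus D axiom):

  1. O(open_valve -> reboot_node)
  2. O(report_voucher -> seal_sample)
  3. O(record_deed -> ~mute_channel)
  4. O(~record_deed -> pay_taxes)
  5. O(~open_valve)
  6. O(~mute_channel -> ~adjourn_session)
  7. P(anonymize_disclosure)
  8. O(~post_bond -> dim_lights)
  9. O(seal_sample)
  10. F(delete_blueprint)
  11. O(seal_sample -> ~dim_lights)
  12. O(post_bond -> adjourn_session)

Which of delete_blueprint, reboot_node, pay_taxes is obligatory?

Premise 9 gives O(seal_sample).
With premise 11, O(seal_sample -> ~dim_lights), the K-axiom yields O(~dim_lights).
Premise 8 is O(~post_bond -> dim_lights); contrapositively O(~dim_lights -> post_bond). Since O(~dim_lights) holds, K gives O(post_bond).
Premise 12 is O(post_bond -> adjourn_session); since O(post_bond), deontic closure gives O(adjourn_session).
Premise 6, O(~mute_channel -> ~adjourn_session), contraposes to O(adjourn_session -> mute_channel); with O(adjourn_session) we get O(mute_channel).
Premise 3 is O(record_deed -> ~mute_channel); contrapositively O(mute_channel -> ~record_deed). Since O(mute_channel) holds, K gives O(~record_deed).
From O(~record_deed) and premise 4, O(~record_deed -> pay_taxes), we obtain O(pay_taxes).
So O(pay_taxes) holds — pay_taxes is obligatory. None of the other listed options is made obligatory by any chain of premises.

pay_taxes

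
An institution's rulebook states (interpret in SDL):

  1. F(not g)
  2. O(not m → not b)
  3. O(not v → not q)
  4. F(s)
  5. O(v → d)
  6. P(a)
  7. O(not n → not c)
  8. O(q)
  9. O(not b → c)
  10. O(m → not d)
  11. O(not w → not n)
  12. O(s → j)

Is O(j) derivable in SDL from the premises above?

No

Premise 12 is O(s → j), but O(s) is not derivable from the premises, so it does not yield O(j).
No other premise forces O(j). An ideal world satisfying every premise can still have j false, so O(j) is not derivable.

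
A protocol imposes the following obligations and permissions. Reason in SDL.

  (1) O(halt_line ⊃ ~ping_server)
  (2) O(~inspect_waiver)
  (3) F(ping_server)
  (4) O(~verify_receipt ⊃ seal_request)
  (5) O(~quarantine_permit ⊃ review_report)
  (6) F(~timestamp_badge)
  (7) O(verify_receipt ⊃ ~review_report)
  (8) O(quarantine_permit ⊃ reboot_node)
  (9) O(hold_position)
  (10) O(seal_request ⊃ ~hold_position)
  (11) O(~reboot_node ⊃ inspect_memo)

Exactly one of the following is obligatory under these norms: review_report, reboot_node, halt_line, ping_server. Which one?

Premise 9 states O(hold_position) outright.
Premise 10 is O(seal_request ⊃ ~hold_position); contrapositively O(hold_position ⊃ ~seal_request). Since O(hold_position) holds, K gives O(~seal_request).
Premise 4, O(~verify_receipt ⊃ seal_request), contraposes to O(~seal_request ⊃ verify_receipt); with O(~seal_request) we get O(verify_receipt).
With premise 7, O(verify_receipt ⊃ ~review_report), the K-axiom yields O(~review_report).
Premise 5, O(~quarantine_permit ⊃ review_report), contraposes to O(~review_report ⊃ quarantine_permit); with O(~review_report) we get O(quarantine_permit).
With premise 8, O(quarantine_permit ⊃ reboot_node), the K-axiom yields O(reboot_node).
So O(reboot_node) holds — reboot_node is obligatory. None of the other listed options is made obligatory by any chain of premises.

reboot_node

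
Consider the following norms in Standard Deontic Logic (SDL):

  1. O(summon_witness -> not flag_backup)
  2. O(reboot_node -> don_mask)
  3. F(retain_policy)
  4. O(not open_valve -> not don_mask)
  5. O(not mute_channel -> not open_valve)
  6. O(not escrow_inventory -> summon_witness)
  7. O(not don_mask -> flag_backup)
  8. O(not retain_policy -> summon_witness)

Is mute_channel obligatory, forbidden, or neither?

Premise 3, F(retain_policy), is equivalent to O(not retain_policy).
From O(not retain_policy) and premise 8, O(not retain_policy -> summon_witness), we obtain O(summon_witness).
From O(summon_witness) and premise 1, O(summon_witness -> not flag_backup), we obtain O(not flag_backup).
Premise 7 is O(not don_mask -> flag_backup); contrapositively O(not flag_backup -> don_mask). Since O(not flag_backup) holds, K gives O(don_mask).
Premise 4, O(not open_valve -> not don_mask), contraposes to O(don_mask -> open_valve); with O(don_mask) we get O(open_valve).
Premise 5, O(not mute_channel -> not open_valve), contraposes to O(open_valve -> mute_channel); with O(open_valve) we get O(mute_channel).
Premises 2, 6 do not contribute to this derivation.
Hence mute_channel is obligatory.

Obligatory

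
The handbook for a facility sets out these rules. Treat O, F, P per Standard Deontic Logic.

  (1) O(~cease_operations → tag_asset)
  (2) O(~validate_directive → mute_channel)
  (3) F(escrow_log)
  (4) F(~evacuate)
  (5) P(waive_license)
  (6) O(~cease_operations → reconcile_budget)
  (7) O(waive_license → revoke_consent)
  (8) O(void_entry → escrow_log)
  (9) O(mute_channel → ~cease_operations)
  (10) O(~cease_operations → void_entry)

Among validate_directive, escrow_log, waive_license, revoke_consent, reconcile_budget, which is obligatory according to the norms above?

validate_directive

Premise 3 is F(escrow_log), i.e. O(~escrow_log).
The contrapositive of premise 8 (O(void_entry → escrow_log)) is O(~escrow_log → ~void_entry), and O(~escrow_log) is already established, so O(~void_entry).
The contrapositive of premise 10 (O(~cease_operations → void_entry)) is O(~void_entry → cease_operations), and O(~void_entry) is already established, so O(cease_operations).
The contrapositive of premise 9 (O(mute_channel → ~cease_operations)) is O(cease_operations → ~mute_channel), and O(cease_operations) is already established, so O(~mute_channel).
The contrapositive of premise 2 (O(~validate_directive → mute_channel)) is O(~mute_channel → validate_directive), and O(~mute_channel) is already established, so O(validate_directive).
So O(validate_directive) holds — validate_directive is obligatory. None of the other listed options is made obligatory by any chain of premises.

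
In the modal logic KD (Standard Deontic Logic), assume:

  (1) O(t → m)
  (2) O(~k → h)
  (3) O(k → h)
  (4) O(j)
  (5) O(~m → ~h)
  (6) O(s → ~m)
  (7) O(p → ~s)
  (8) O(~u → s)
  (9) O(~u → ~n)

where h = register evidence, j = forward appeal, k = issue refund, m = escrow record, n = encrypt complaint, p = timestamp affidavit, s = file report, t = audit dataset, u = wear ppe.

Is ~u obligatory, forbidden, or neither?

Premises 2 and 3 cover both cases: O(~k → h) and O(k → h). Since ~k ∨ k is a tautology, O(h) follows.
The contrapositive of premise 5 (O(~m → ~h)) is O(h → m), and O(h) is already established, so O(m).
The contrapositive of premise 6 (O(s → ~m)) is O(m → ~s), and O(m) is already established, so O(~s).
Premise 8 is O(~u → s); contrapositively O(~s → u). Since O(~s) holds, K gives O(u).
Premises 1, 4, 7, 9 do not contribute to this derivation.
Thus O(u), which is F(~u): ~u is forbidden.

Forbidden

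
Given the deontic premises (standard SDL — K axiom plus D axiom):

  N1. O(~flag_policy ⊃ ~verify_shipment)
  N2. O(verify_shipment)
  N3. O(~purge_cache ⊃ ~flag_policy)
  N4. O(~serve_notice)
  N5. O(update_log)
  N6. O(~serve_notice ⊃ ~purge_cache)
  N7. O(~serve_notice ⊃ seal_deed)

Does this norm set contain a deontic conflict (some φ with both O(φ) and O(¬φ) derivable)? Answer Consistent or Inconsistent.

Premise 2 states O(verify_shipment) outright.
The contrapositive of premise 1 (O(~flag_policy ⊃ ~verify_shipment)) is O(verify_shipment ⊃ flag_policy), and O(verify_shipment) is already established, so O(flag_policy).
The contrapositive of premise 3 (O(~purge_cache ⊃ ~flag_policy)) is O(flag_policy ⊃ purge_cache), and O(flag_policy) is already established, so O(purge_cache).
Premise 6, O(~serve_notice ⊃ ~purge_cache), contraposes to O(purge_cache ⊃ serve_notice); with O(purge_cache) we get O(serve_notice).
However, premise 4 gives O(~serve_notice).
We now have both O(serve_notice) and O(~serve_notice) — serve_notice is simultaneously obligatory and forbidden, violating the D-axiom.

Inconsistent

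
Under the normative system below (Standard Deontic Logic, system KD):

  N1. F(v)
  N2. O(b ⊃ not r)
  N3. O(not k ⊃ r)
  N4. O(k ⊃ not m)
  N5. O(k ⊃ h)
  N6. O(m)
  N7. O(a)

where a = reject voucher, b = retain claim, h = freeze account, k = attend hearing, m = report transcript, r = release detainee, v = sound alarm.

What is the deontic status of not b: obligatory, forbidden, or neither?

Premise 6 states O(m) outright.
Premise 4 is O(k ⊃ not m); contrapositively O(m ⊃ not k). Since O(m) holds, K gives O(not k).
From O(not k) and premise 3, O(not k ⊃ r), we obtain O(r).
Premise 2, O(b ⊃ not r), contraposes to O(r ⊃ not b); with O(r) we get O(not b).
Premises 1, 5, 7 do not contribute to this derivation.
Hence not b is obligatory.

Obligatory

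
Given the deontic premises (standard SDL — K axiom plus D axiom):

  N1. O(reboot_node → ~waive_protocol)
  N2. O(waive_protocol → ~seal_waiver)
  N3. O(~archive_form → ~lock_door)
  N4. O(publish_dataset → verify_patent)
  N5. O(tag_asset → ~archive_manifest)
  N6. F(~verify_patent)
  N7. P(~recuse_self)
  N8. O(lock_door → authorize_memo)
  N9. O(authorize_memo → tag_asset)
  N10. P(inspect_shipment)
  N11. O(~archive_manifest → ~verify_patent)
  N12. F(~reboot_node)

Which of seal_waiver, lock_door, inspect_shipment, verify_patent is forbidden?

lock_door

Premise 6 is F(~verify_patent), i.e. O(verify_patent).
The contrapositive of premise 11 (O(~archive_manifest → ~verify_patent)) is O(verify_patent → archive_manifest), and O(verify_patent) is already established, so O(archive_manifest).
Premise 5, O(tag_asset → ~archive_manifest), contraposes to O(archive_manifest → ~tag_asset); with O(archive_manifest) we get O(~tag_asset).
Premise 9 is O(authorize_memo → tag_asset); contrapositively O(~tag_asset → ~authorize_memo). Since O(~tag_asset) holds, K gives O(~authorize_memo).
Premise 8, O(lock_door → authorize_memo), contraposes to O(~authorize_memo → ~lock_door); with O(~authorize_memo) we get O(~lock_door).
So O(~lock_door) holds, i.e. lock_door is forbidden. None of the other listed options is forbidden under the premises.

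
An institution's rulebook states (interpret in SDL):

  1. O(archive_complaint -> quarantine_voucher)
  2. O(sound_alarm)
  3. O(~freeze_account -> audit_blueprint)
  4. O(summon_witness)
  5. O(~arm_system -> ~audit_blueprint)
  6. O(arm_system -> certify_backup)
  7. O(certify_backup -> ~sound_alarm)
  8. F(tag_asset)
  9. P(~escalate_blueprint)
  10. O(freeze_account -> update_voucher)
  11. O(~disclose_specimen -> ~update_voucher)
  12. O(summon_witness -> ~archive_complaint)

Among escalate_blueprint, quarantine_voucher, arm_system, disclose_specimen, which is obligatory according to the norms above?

disclose_specimen

Premise 2 gives O(sound_alarm).
The contrapositive of premise 7 (O(certify_backup -> ~sound_alarm)) is O(sound_alarm -> ~certify_backup), and O(sound_alarm) is already established, so O(~certify_backup).
Premise 6, O(arm_system -> certify_backup), contraposes to O(~certify_backup -> ~arm_system); with O(~certify_backup) we get O(~arm_system).
Applying K to premise 5 (O(~arm_system -> ~audit_blueprint)) and O(~arm_system) yields O(~audit_blueprint).
Premise 3 is O(~freeze_account -> audit_blueprint); contrapositively O(~audit_blueprint -> freeze_account). Since O(~audit_blueprint) holds, K gives O(freeze_account).
From O(freeze_account) and premise 10, O(freeze_account -> update_voucher), we obtain O(update_voucher).
Premise 11 is O(~disclose_specimen -> ~update_voucher); contrapositively O(update_voucher -> disclose_specimen). Since O(update_voucher) holds, K gives O(disclose_specimen).
So O(disclose_specimen) holds — disclose_specimen is obligatory. None of the other listed options is made obligatory by any chain of premises.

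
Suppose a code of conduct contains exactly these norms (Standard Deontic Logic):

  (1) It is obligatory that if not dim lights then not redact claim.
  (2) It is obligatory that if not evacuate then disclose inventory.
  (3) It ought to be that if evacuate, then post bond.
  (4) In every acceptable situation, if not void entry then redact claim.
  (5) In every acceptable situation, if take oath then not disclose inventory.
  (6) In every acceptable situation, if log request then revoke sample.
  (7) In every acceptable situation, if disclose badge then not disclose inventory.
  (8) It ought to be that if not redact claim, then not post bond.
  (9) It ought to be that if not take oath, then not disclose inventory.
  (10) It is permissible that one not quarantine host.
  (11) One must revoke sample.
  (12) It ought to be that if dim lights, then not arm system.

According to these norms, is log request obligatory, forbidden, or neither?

Neither

Premise 6 is O(log_request → revoke_sample); even if O(revoke_sample) held, inferring O(log_request) would be affirming the consequent — invalid.
No premise or chain of K-axiom applications forces O(log_request), and none forces O(¬log_request). So log_request is neither obligatory nor forbidden under these norms.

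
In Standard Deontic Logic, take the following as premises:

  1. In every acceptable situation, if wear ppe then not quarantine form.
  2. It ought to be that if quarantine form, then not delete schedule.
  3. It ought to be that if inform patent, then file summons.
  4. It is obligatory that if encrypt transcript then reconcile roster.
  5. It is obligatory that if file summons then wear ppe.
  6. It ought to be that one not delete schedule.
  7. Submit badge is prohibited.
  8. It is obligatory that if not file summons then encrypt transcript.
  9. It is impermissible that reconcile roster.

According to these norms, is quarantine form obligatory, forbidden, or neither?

F(reconcile_roster) at premise 9 means O(¬reconcile_roster).
Premise 4, O(encrypt_transcript → reconcile_roster), contraposes to O(¬reconcile_roster → ¬encrypt_transcript); with O(¬reconcile_roster) we get O(¬encrypt_transcript).
Premise 8 is O(¬file_summons → encrypt_transcript); contrapositively O(¬encrypt_transcript → file_summons). Since O(¬encrypt_transcript) holds, K gives O(file_summons).
Premise 5 is O(file_summons → wear_ppe); since O(file_summons), deontic closure gives O(wear_ppe).
Premise 1 is O(wear_ppe → ¬quarantine_form); since O(wear_ppe), deontic closure gives O(¬quarantine_form).
Premises 2, 3, 6, 7 do not contribute to this derivation.
Thus O(¬quarantine_form), which is F(quarantine_form): quarantine_form is forbidden.

Forbidden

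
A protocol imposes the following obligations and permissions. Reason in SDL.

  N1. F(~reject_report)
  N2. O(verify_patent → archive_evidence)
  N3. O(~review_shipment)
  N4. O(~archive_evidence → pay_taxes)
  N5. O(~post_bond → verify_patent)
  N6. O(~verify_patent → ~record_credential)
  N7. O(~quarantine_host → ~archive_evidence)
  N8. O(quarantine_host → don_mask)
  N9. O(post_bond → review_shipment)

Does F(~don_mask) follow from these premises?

Premise 3 states O(~review_shipment) outright.
Premise 9, O(post_bond → review_shipment), contraposes to O(~review_shipment → ~post_bond); with O(~review_shipment) we get O(~post_bond).
Applying K to premise 5 (O(~post_bond → verify_patent)) and O(~post_bond) yields O(verify_patent).
Applying K to premise 2 (O(verify_patent → archive_evidence)) and O(verify_patent) yields O(archive_evidence).
The contrapositive of premise 7 (O(~quarantine_host → ~archive_evidence)) is O(archive_evidence → quarantine_host), and O(archive_evidence) is already established, so O(quarantine_host).
Applying K to premise 8 (O(quarantine_host → don_mask)) and O(quarantine_host) yields O(don_mask).
Premises 1, 4, 6 do not contribute to this derivation.
So O(don_mask) holds, i.e. F(~don_mask). The claim follows.

Yes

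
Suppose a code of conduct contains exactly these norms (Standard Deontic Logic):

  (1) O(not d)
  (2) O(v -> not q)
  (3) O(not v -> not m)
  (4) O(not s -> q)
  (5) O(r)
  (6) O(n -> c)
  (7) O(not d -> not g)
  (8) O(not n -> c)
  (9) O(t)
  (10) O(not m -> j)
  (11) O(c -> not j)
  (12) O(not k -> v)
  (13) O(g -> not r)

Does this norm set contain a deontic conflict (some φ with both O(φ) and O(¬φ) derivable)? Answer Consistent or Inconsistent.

Consistent

Premise 13 is O(g -> not r), but O(g) is not derivable from the premises, so it does not yield O(not r).
So O(not r) is not derivable, and the apparent clash with O(r) does not arise.
A world satisfying every obligation exists (e.g. c=true, d=false, g=false, j=false, k=false, m=true, n=false, q=false, r=true, s=true, t=true, v=true); no atom is both obligatory and forbidden, so the set is consistent.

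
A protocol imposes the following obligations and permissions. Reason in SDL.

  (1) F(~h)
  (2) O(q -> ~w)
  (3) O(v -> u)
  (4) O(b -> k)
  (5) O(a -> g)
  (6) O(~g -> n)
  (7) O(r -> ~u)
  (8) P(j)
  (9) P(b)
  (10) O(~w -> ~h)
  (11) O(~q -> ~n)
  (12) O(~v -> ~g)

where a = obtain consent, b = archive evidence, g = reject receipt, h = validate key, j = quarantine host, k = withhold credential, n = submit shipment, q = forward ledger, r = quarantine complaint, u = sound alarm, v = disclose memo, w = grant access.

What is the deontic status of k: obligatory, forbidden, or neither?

Premise 4 is O(b -> k), but O(b) is not derivable from the premises (the permission P(b) asserts only ~O(~b), not O(b)), so it does not yield O(k).
No premise or chain of K-axiom applications forces O(k), and none forces O(~k). So k is neither obligatory nor forbidden under these norms.

Neither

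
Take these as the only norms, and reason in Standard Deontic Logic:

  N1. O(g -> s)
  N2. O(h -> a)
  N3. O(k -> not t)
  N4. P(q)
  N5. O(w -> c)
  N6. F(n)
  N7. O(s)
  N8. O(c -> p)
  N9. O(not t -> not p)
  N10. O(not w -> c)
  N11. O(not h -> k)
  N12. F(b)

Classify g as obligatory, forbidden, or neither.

Neither

Premise 1 is O(g -> s); even if O(s) held, inferring O(g) would be affirming the consequent — invalid.
No premise or chain of K-axiom applications forces O(g), and none forces O(not g). So g is neither obligatory nor forbidden under these norms.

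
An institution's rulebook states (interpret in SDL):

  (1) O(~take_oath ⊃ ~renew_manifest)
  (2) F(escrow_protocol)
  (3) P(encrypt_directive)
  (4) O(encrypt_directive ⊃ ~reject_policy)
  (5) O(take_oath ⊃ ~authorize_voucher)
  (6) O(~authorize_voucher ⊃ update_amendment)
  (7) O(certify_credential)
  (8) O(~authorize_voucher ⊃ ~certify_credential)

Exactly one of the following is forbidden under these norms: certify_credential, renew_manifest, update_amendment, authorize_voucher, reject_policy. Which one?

Premise 7 gives O(certify_credential).
The contrapositive of premise 8 (O(~authorize_voucher ⊃ ~certify_credential)) is O(certify_credential ⊃ authorize_voucher), and O(certify_credential) is already established, so O(authorize_voucher).
Premise 5, O(take_oath ⊃ ~authorize_voucher), contraposes to O(authorize_voucher ⊃ ~take_oath); with O(authorize_voucher) we get O(~take_oath).
Applying K to premise 1 (O(~take_oath ⊃ ~renew_manifest)) and O(~take_oath) yields O(~renew_manifest).
So O(~renew_manifest) holds, i.e. renew_manifest is forbidden. None of the other listed options is forbidden under the premises.

renew_manifest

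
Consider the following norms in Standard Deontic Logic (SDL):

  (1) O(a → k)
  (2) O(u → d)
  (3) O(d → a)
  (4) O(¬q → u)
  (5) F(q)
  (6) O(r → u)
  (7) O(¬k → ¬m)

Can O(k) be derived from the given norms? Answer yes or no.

F(q) at premise 5 means O(¬q).
Premise 4 is O(¬q → u); since O(¬q), deontic closure gives O(u).
Applying K to premise 2 (O(u → d)) and O(u) yields O(d).
Premise 3 is O(d → a); since O(d), deontic closure gives O(a).
From O(a) and premise 1, O(a → k), we obtain O(k).
Premises 6, 7 do not contribute to this derivation.
So O(k) follows.

Yes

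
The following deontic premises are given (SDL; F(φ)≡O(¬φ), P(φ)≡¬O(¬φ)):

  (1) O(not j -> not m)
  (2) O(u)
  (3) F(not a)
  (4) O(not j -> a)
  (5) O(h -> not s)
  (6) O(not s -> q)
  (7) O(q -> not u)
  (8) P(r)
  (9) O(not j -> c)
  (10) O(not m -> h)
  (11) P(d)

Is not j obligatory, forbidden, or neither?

From premise 2 we have O(u).
The contrapositive of premise 7 (O(q -> not u)) is O(u -> not q), and O(u) is already established, so O(not q).
Premise 6 is O(not s -> q); contrapositively O(not q -> s). Since O(not q) holds, K gives O(s).
Premise 5, O(h -> not s), contraposes to O(s -> not h); with O(s) we get O(not h).
The contrapositive of premise 10 (O(not m -> h)) is O(not h -> m), and O(not h) is already established, so O(m).
Premise 1, O(not j -> not m), contraposes to O(m -> j); with O(m) we get O(j).
Premises 3, 4, 8, 9, 11 do not contribute to this derivation.
Thus O(j), which is F(not j): not j is forbidden.

Forbidden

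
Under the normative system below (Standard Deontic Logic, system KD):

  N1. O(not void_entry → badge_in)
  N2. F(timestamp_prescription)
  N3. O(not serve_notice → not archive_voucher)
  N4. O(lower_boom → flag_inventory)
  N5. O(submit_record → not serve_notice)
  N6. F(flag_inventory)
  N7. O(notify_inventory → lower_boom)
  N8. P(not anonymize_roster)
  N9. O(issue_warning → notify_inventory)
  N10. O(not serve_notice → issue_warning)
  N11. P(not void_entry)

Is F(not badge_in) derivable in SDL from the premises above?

No

Premise 1 is O(not void_entry → badge_in), but O(not void_entry) is not derivable from the premises (the permission P(not void_entry) asserts only not O(void_entry), not O(not void_entry)), so it does not yield O(badge_in).
No other premise forces O(badge_in). An ideal world satisfying every premise can still have not badge_in true, so F(not badge_in) is not derivable.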